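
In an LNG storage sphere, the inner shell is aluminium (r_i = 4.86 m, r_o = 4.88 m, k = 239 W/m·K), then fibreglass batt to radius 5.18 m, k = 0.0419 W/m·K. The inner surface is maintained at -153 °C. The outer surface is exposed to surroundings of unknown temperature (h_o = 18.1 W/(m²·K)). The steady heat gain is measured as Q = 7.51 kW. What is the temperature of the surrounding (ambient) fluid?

Sum the resistances:
  R_aluminium = (1/4.86 − 1/4.88)/(4πk) = 8.433×10^-4/(4π·239) = 2.808×10^-7 K/W
  R_fibreglass batt = (1/4.88 − 1/5.18)/(4πk) = 0.01187/(4π·0.0419) = 0.02254 K/W
  R_conv,out = 1/(4πr²h) = 1/(4π·5.18²·18.1) = 1.639×10^-4 K/W
ΣR = 0.02270 K/W
ΔT = Q·ΣR = 7510 × 0.02270 = 170.5 K
Heat flows inward, so T_out = T_in + ΔT = -153 + 170.5 = 17.5 °C

T_out = 17.5 °C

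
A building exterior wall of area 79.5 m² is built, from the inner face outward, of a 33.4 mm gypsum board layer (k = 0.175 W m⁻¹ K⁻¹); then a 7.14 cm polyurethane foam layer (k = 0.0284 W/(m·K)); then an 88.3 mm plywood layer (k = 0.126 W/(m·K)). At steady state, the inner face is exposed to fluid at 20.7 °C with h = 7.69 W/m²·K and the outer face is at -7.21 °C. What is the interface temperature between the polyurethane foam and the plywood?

T = -1.68 °C

Treat each layer as a resistance in series:
  R_conv,in = 1/(hA) = 1/(7.69·79.5) = 0.001636 K/W
  R_gypsum board = L/(kA) = 0.0334/(0.175·79.5) = 0.002401 K/W
  R_polyurethane foam = L/(kA) = 0.0714/(0.0284·79.5) = 0.03162 K/W
  R_plywood = L/(kA) = 0.0883/(0.126·79.5) = 0.008815 K/W
ΣR = 0.001636 + 0.002401 + 0.03162 + 0.008815 = 0.04447 K/W
Q = ΔT/ΣR = (20.7 °C − -7.21 °C)/0.04447 = 627.6 W
From the inner boundary to the polyurethane foam/plywood interface, ΣR_partial = 0.03566 K/W.
T_interface = T_in − Q·ΣR_partial = 20.7 °C − (627.6)(0.03566) = -1.68 °C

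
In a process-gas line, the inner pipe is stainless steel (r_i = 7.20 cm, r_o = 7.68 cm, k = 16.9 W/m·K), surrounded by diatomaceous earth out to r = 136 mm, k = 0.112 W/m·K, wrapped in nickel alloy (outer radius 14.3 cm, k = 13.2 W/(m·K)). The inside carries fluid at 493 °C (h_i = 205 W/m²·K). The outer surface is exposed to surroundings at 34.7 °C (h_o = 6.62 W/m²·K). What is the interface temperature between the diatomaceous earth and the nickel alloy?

T = 113 °C

Treat each layer as a resistance in series:
  R'_conv,in = 1/(2πr h) = 1/(2π·0.0720·205) = 0.01078 m·K/W
  R'_stainless steel = ln(0.0768/0.0720)/(2πk) = 0.06454/(2π·16.9) = 6.078×10^-4 m·K/W
  R'_diatomaceous earth = ln(0.136/0.0768)/(2πk) = 0.5715/(2π·0.112) = 0.8120 m·K/W
  R'_nickel alloy = ln(0.143/0.136)/(2πk) = 0.05019/(2π·13.2) = 6.051×10^-4 m·K/W
  R'_conv,out = 1/(2πr h) = 1/(2π·0.143·6.62) = 0.1681 m·K/W
ΣR = 0.01078 + 6.078×10^-4 + 0.8120 + 6.051×10^-4 + 0.1681 = 0.9921 m·K/W
Q' = ΔT/ΣR = (493 °C − 34.7 °C)/0.9921 = 461.9 W/m
From the inner boundary to the diatomaceous earth/nickel alloy interface, ΣR_partial = 0.8234 m·K/W.
T_interface = T_in − Q'·ΣR_partial = 493 °C − (461.9)(0.8234) = 113 °C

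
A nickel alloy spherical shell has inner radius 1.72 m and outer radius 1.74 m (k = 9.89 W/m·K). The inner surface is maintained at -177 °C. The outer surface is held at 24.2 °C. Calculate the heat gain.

Q = 3740 kW

Q = 4πk·ΔT/(1/r₁ − 1/r₂) = 4π × 9.89 × 201.2 / (1/1.72 − 1/1.74) = 3.74×10^6 W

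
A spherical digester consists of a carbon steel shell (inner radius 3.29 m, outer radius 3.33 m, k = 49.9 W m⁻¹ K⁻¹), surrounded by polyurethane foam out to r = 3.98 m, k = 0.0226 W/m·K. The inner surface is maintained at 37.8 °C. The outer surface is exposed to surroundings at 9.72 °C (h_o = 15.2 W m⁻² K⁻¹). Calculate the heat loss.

Treat each layer as a resistance in series:
  R_carbon steel = (1/3.29 − 1/3.33)/(4πk) = 0.003651/(4π·49.9) = 5.822×10^-6 K/W
  R_polyurethane foam = (1/3.33 − 1/3.98)/(4πk) = 0.04904/(4π·0.0226) = 0.1727 K/W
  R_conv,out = 1/(4πr²h) = 1/(4π·3.98²·15.2) = 3.305×10^-4 K/W
ΣR = 5.822×10^-6 + 0.1727 + 3.305×10^-4 = 0.1730 K/W
Q = ΔT/ΣR = (37.8 °C − 9.72 °C)/0.1730 = 162 W

Q = 162 W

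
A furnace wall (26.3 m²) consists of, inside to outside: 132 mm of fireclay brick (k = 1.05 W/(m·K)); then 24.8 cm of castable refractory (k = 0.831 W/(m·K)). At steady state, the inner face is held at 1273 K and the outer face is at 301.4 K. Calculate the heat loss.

Resistance network (inner→outer):
  R_fireclay brick = L/(kA) = 0.132/(1.05·26.3) = 0.004780 K/W
  R_castable refractory = L/(kA) = 0.248/(0.831·26.3) = 0.01135 K/W
ΣR = 0.004780 + 0.01135 = 0.01613 K/W
Q = ΔT/ΣR = (1273 K − 301.4 K)/0.01613 = 60200 W

Q = 60.2 kW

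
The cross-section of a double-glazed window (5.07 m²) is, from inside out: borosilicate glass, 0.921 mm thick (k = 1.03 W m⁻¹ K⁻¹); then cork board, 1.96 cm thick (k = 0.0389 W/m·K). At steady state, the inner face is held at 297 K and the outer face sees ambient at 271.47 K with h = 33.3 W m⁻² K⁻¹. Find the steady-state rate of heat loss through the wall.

Series thermal resistances, inner to outer:
  R_borosilicate glass = L/(kA) = 9.21×10^-4/(1.03·5.07) = 1.764×10^-4 K/W
  R_cork board = L/(kA) = 0.0196/(0.0389·5.07) = 0.09938 K/W
  R_conv,out = 1/(hA) = 1/(33.3·5.07) = 0.005923 K/W
ΣR = 1.764×10^-4 + 0.09938 + 0.005923 = 0.1055 K/W
Q = ΔT/ΣR = (297 K − 271.47 K)/0.1055 = 242 W

Q = 242 W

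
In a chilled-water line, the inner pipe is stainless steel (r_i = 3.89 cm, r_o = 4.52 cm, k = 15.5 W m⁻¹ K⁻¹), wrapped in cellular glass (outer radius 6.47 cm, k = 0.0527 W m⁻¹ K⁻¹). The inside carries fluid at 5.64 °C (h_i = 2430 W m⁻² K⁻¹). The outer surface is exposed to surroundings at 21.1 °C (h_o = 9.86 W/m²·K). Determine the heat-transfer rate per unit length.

Q' = 11.6 W/m

Resistance network (inner→outer):
  R'_conv,in = 1/(2πr h) = 1/(2π·0.0389·2430) = 0.001684 m·K/W
  R'_stainless steel = ln(0.0452/0.0389)/(2πk) = 0.1501/(2π·15.5) = 0.001541 m·K/W
  R'_cellular glass = ln(0.0647/0.0452)/(2πk) = 0.3587/(2π·0.0527) = 1.083 m·K/W
  R'_conv,out = 1/(2πr h) = 1/(2π·0.0647·9.86) = 0.2495 m·K/W
ΣR = 0.001684 + 0.001541 + 1.083 + 0.2495 = 1.336 m·K/W
Q' = ΔT/ΣR = (5.64 °C − 21.1 °C)/1.336 = -11.6 W/m
(Negative Q' ⇒ heat flows inward; heat gain = 11.6 W/m.)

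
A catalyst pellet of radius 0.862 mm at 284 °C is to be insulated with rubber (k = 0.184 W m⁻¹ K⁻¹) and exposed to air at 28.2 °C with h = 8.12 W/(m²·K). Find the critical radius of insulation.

For a sphere, r_cr = 2k_ins/h = 2·0.184/8.12 = 0.0453 m = 4.53 cm

r_cr = 4.53 cm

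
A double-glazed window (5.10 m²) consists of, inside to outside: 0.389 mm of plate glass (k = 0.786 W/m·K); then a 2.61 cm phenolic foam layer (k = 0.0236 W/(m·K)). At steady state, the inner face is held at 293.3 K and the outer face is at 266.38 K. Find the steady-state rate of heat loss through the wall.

Q = 124 W

Treat each layer as a resistance in series:
  R_plate glass = L/(kA) = 3.89×10^-4/(0.786·5.10) = 9.704×10^-5 K/W
  R_phenolic foam = L/(kA) = 0.0261/(0.0236·5.10) = 0.2168 K/W
ΣR = 9.704×10^-5 + 0.2168 = 0.2169 K/W
Q = ΔT/ΣR = (293.3 K − 266.38 K)/0.2169 = 124 W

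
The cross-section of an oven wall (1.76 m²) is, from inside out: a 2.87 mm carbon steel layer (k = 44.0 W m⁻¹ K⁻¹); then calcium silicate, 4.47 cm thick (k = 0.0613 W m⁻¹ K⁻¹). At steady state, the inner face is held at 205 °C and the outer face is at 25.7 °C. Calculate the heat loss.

Q = 433 W

Resistance network (inner→outer):
  R_carbon steel = L/(kA) = 0.00287/(44.0·1.76) = 3.706×10^-5 K/W
  R_calcium silicate = L/(kA) = 0.0447/(0.0613·1.76) = 0.4143 K/W
ΣR = 3.706×10^-5 + 0.4143 = 0.4143 K/W
Q = ΔT/ΣR = (205 °C − 25.7 °C)/0.4143 = 433 W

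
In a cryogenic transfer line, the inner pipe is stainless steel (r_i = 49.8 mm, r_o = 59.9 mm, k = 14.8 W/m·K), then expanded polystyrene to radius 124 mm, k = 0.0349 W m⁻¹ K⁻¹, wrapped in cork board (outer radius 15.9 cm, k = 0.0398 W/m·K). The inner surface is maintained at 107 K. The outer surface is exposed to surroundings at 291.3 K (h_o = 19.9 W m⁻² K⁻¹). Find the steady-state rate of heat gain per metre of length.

Treat each layer as a resistance in series:
  R'_stainless steel = ln(0.0599/0.0498)/(2πk) = 0.1847/(2π·14.8) = 0.001986 m·K/W
  R'_expanded polystyrene = ln(0.124/0.0599)/(2πk) = 0.7276/(2π·0.0349) = 3.318 m·K/W
  R'_cork board = ln(0.159/0.124)/(2πk) = 0.2486/(2π·0.0398) = 0.9942 m·K/W
  R'_conv,out = 1/(2πr h) = 1/(2π·0.159·19.9) = 0.05030 m·K/W
ΣR = 0.001986 + 3.318 + 0.9942 + 0.05030 = 4.364 m·K/W
Q' = ΔT/ΣR = (107 K − 291.3 K)/4.364 = -42.2 W/m
(Negative Q' ⇒ heat flows inward; heat gain = 42.2 W/m.)

Q' = 42.2 W/m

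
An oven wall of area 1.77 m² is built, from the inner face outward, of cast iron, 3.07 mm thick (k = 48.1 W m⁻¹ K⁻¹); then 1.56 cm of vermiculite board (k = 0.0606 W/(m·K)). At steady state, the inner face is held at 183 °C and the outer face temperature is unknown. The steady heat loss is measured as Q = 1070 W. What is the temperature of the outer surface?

Sum the resistances:
  R_cast iron = L/(kA) = 0.00307/(48.1·1.77) = 3.606×10^-5 K/W
  R_vermiculite board = L/(kA) = 0.0156/(0.0606·1.77) = 0.1454 K/W
ΣR = 0.1455 K/W
ΔT = Q·ΣR = 1070 × 0.1455 = 155.7 K
Heat flows outward, so T_out = T_in − ΔT = 183 − 155.7 = 27.3 °C

T_out = 27.3 °C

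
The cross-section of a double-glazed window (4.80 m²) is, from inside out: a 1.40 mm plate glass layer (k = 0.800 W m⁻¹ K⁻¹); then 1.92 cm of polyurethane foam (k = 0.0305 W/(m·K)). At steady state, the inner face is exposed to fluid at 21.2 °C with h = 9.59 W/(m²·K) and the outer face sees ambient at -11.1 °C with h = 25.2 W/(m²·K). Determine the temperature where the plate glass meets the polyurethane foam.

T = 16.8 °C

Resistance network (inner→outer):
  R_conv,in = 1/(hA) = 1/(9.59·4.80) = 0.02172 K/W
  R_plate glass = L/(kA) = 0.00140/(0.800·4.80) = 3.646×10^-4 K/W
  R_polyurethane foam = L/(kA) = 0.0192/(0.0305·4.80) = 0.1311 K/W
  R_conv,out = 1/(hA) = 1/(25.2·4.80) = 0.008267 K/W
ΣR = 0.02172 + 3.646×10^-4 + 0.1311 + 0.008267 = 0.1615 K/W
Q = ΔT/ΣR = (21.2 °C − -11.1 °C)/0.1615 = 200.0 W
From the inner boundary to the plate glass/polyurethane foam interface, ΣR_partial = 0.02208 K/W.
T_interface = T_in − Q·ΣR_partial = 21.2 °C − (200.0)(0.02208) = 16.8 °C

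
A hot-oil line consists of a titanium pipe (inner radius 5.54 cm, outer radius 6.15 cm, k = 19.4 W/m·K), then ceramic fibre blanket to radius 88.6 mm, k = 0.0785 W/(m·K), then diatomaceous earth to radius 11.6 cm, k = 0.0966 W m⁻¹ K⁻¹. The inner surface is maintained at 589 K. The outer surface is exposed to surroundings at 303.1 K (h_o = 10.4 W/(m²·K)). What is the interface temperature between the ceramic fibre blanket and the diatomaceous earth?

T = 428 K

Series thermal resistances, inner to outer:
  R'_titanium = ln(0.0615/0.0554)/(2πk) = 0.1045/(2π·19.4) = 8.570×10^-4 m·K/W
  R'_ceramic fibre blanket = ln(0.0886/0.0615)/(2πk) = 0.3651/(2π·0.0785) = 0.7402 m·K/W
  R'_diatomaceous earth = ln(0.116/0.0886)/(2πk) = 0.2695/(2π·0.0966) = 0.4440 m·K/W
  R'_conv,out = 1/(2πr h) = 1/(2π·0.116·10.4) = 0.1319 m·K/W
ΣR = 8.570×10^-4 + 0.7402 + 0.4440 + 0.1319 = 1.317 m·K/W
Q' = ΔT/ΣR = (589 K − 303.1 K)/1.317 = 217.1 W/m
From the inner boundary to the ceramic fibre blanket/diatomaceous earth interface, ΣR_partial = 0.7411 m·K/W.
T_interface = T_in − Q'·ΣR_partial = 589 K − (217.1)(0.7411) = 428 K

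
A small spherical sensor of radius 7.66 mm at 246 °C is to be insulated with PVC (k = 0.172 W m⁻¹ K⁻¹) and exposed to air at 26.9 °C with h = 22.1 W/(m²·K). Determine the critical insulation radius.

For a sphere, r_cr = 2k_ins/h = 2·0.172/22.1 = 0.0156 m = 1.56 cm

r_cr = 1.56 cm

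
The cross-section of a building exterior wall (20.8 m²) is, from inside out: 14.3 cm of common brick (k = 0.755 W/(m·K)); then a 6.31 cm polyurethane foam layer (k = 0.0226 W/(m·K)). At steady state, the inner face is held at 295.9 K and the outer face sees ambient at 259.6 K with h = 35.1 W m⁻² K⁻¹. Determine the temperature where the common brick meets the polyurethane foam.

T = 293.6 K

Resistance network (inner→outer):
  R_common brick = L/(kA) = 0.143/(0.755·20.8) = 0.009106 K/W
  R_polyurethane foam = L/(kA) = 0.0631/(0.0226·20.8) = 0.1342 K/W
  R_conv,out = 1/(hA) = 1/(35.1·20.8) = 0.001370 K/W
ΣR = 0.009106 + 0.1342 + 0.001370 = 0.1447 K/W
Q = ΔT/ΣR = (295.9 K − 259.6 K)/0.1447 = 250.9 W
From the inner boundary to the common brick/polyurethane foam interface, ΣR_partial = 0.009106 K/W.
T_interface = T_in − Q·ΣR_partial = 295.9 K − (250.9)(0.009106) = 293.6 K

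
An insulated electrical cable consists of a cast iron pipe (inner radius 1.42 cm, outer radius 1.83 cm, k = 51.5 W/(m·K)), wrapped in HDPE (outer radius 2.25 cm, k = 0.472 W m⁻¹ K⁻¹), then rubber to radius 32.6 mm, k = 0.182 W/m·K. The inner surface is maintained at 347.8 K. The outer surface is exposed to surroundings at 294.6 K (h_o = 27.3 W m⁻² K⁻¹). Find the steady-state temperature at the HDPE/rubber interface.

Resistance network (inner→outer):
  R'_cast iron = ln(0.0183/0.0142)/(2πk) = 0.2537/(2π·51.5) = 7.839×10^-4 m·K/W
  R'_HDPE = ln(0.0225/0.0183)/(2πk) = 0.2066/(2π·0.472) = 0.06967 m·K/W
  R'_rubber = ln(0.0326/0.0225)/(2πk) = 0.3708/(2π·0.182) = 0.3243 m·K/W
  R'_conv,out = 1/(2πr h) = 1/(2π·0.0326·27.3) = 0.1788 m·K/W
ΣR = 7.839×10^-4 + 0.06967 + 0.3243 + 0.1788 = 0.5736 m·K/W
Q' = ΔT/ΣR = (347.8 K − 294.6 K)/0.5736 = 92.75 W/m
From the inner boundary to the HDPE/rubber interface, ΣR_partial = 0.07045 m·K/W.
T_interface = T_in − Q'·ΣR_partial = 347.8 K − (92.75)(0.07045) = 341.3 K

T = 341.3 K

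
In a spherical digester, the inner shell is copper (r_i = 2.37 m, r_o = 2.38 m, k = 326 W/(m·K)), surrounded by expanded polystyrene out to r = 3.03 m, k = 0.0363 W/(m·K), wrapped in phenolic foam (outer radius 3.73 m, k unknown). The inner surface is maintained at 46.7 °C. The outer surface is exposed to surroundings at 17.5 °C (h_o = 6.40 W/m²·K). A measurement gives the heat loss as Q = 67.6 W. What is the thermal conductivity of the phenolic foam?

k = 0.0211 W/m·K

ΣR = ΔT/Q = |46.7 − 17.5|/67.6 = 0.4320 K/W
Known resistances:
  R_copper = (1/2.37 − 1/2.38)/(4πk) = 0.001773/(4π·326) = 4.328×10^-7 K/W
  R_expanded polystyrene = (1/2.38 − 1/3.03)/(4πk) = 0.09014/(4π·0.0363) = 0.1976 K/W
  R_conv,out = 1/(4πr²h) = 1/(4π·3.73²·6.40) = 8.937×10^-4 K/W
R_phenolic foam = ΣR − ΣR_known = 0.4320 − 0.1985 = 0.2335 K/W
(1/r₁−1/r₂)/(4πk) = 0.2335 ⇒ k = 0.06194/(4π·0.2335) = 0.0211 W/m·K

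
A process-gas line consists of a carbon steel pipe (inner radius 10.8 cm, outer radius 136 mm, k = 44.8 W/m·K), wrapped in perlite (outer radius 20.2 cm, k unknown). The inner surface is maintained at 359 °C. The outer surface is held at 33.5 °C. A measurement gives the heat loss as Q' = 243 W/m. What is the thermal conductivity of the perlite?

ΣR = ΔT/Q' = |359 − 33.5|/243 = 1.340 m·K/W
Known resistances:
  R'_carbon steel = ln(0.136/0.108)/(2πk) = 0.2305/(2π·44.8) = 8.190×10^-4 m·K/W
R_perlite = ΣR − ΣR_known = 1.340 − 8.190×10^-4 = 1.339 m·K/W
ln(r₂/r₁)/(2πk) = 1.339 ⇒ k = 0.3956/(2π·1.339) = 0.0470 W/m·K

k = 0.0470 W/m·K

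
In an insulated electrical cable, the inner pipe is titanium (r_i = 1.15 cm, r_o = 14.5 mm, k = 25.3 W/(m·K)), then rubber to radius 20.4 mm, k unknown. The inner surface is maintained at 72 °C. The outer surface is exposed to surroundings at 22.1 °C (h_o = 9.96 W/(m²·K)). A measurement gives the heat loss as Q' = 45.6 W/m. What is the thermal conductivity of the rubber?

k = 0.176 W/m·K

ΣR = ΔT/Q' = |72 − 22.1|/45.6 = 1.094 m·K/W
Known resistances:
  R'_titanium = ln(0.0145/0.0115)/(2πk) = 0.2318/(2π·25.3) = 0.001458 m·K/W
  R'_conv,out = 1/(2πr h) = 1/(2π·0.0204·9.96) = 0.7833 m·K/W
R_rubber = ΣR − ΣR_known = 1.094 − 0.7848 = 0.3092 m·K/W
ln(r₂/r₁)/(2πk) = 0.3092 ⇒ k = 0.3414/(2π·0.3092) = 0.176 W/m·K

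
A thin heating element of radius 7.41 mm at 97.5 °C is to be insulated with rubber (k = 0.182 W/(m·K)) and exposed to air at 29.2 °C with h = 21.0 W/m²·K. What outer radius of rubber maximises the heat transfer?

r_cr = 0.867 cm

For a cylinder, r_cr = k_ins/h = 0.182/21.0 = 0.00867 m = 0.867 cm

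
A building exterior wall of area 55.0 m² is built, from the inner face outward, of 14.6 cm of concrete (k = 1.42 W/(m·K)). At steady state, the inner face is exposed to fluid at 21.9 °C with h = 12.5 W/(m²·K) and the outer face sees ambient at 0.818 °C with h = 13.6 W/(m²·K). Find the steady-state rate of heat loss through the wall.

Resistance network (inner→outer):
  R_conv,in = 1/(hA) = 1/(12.5·55.0) = 0.001455 K/W
  R_concrete = L/(kA) = 0.146/(1.42·55.0) = 0.001869 K/W
  R_conv,out = 1/(hA) = 1/(13.6·55.0) = 0.001337 K/W
ΣR = 0.001455 + 0.001869 + 0.001337 = 0.004661 K/W
Q = ΔT/ΣR = (21.9 °C − 0.818 °C)/0.004661 = 4520 W

Q = 4.52 kW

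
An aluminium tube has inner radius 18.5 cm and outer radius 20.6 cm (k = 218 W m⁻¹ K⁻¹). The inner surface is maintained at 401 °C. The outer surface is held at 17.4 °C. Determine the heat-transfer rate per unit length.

Q' = 4.89×10^6 W/m

Q' = 2πk·ΔT/ln(r₂/r₁) = 2π × 218 × 383.6 / ln(0.206/0.185) = 4.89×10^6 W/m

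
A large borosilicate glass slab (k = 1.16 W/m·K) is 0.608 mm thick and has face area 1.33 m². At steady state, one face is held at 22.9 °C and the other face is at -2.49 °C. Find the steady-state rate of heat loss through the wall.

Q = 64400 W

Q = kA·ΔT/L = 1.16 × 1.33 × |22.9 °C − -2.49 °C| / 6.08×10^-4 = 64400 W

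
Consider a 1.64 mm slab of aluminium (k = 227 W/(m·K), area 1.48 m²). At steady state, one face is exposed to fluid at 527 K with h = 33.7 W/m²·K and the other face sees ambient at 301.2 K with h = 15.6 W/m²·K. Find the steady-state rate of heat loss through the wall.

Q = 3.56 kW

Resistance network (inner→outer):
  R_conv,in = 1/(hA) = 1/(33.7·1.48) = 0.02005 K/W
  R_aluminium = L/(kA) = 0.00164/(227·1.48) = 4.882×10^-6 K/W
  R_conv,out = 1/(hA) = 1/(15.6·1.48) = 0.04331 K/W
ΣR = 0.02005 + 4.882×10^-6 + 0.04331 = 0.06336 K/W
Q = ΔT/ΣR = (527 K − 301.2 K)/0.06336 = 3560 W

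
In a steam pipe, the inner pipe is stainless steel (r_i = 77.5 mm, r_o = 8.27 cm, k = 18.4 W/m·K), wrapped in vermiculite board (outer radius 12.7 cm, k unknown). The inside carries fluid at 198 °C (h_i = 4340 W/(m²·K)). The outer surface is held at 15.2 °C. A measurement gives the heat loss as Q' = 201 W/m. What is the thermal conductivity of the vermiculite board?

k = 0.0752 W/m·K

ΣR = ΔT/Q' = |198 − 15.2|/201 = 0.9095 m·K/W
Known resistances:
  R'_conv,in = 1/(2πr h) = 1/(2π·0.0775·4340) = 4.732×10^-4 m·K/W
  R'_stainless steel = ln(0.0827/0.0775)/(2πk) = 0.06494/(2π·18.4) = 5.617×10^-4 m·K/W
R_vermiculite board = ΣR − ΣR_known = 0.9095 − 0.001035 = 0.9085 m·K/W
ln(r₂/r₁)/(2πk) = 0.9085 ⇒ k = 0.4290/(2π·0.9085) = 0.0752 W/m·K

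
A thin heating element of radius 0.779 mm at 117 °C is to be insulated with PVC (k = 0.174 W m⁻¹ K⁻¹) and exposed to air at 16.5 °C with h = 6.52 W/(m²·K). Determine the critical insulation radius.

For a cylinder, r_cr = k_ins/h = 0.174/6.52 = 0.0267 m = 2.67 cm

r_cr = 2.67 cm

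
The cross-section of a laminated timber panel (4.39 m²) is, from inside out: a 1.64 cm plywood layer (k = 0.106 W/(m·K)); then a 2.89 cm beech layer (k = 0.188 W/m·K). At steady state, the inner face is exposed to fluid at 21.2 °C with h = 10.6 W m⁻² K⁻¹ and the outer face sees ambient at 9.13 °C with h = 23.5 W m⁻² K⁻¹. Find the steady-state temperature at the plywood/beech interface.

T = 14.4 °C

Resistance network (inner→outer):
  R_conv,in = 1/(hA) = 1/(10.6·4.39) = 0.02149 K/W
  R_plywood = L/(kA) = 0.0164/(0.106·4.39) = 0.03524 K/W
  R_beech = L/(kA) = 0.0289/(0.188·4.39) = 0.03502 K/W
  R_conv,out = 1/(hA) = 1/(23.5·4.39) = 0.009693 K/W
ΣR = 0.02149 + 0.03524 + 0.03502 + 0.009693 = 0.1014 K/W
Q = ΔT/ΣR = (21.2 °C − 9.13 °C)/0.1014 = 119.0 W
From the inner boundary to the plywood/beech interface, ΣR_partial = 0.05673 K/W.
T_interface = T_in − Q·ΣR_partial = 21.2 °C − (119.0)(0.05673) = 14.4 °C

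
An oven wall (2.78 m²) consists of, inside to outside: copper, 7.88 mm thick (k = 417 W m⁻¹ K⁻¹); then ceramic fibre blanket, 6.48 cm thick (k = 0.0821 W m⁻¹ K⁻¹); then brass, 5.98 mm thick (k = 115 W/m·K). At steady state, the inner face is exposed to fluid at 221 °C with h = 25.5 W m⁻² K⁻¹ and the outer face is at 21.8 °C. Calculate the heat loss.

Series thermal resistances, inner to outer:
  R_conv,in = 1/(hA) = 1/(25.5·2.78) = 0.01411 K/W
  R_copper = L/(kA) = 0.00788/(417·2.78) = 6.797×10^-6 K/W
  R_ceramic fibre blanket = L/(kA) = 0.0648/(0.0821·2.78) = 0.2839 K/W
  R_brass = L/(kA) = 0.00598/(115·2.78) = 1.871×10^-5 K/W
ΣR = 0.01411 + 6.797×10^-6 + 0.2839 + 1.871×10^-5 = 0.2980 K/W
Q = ΔT/ΣR = (221 °C − 21.8 °C)/0.2980 = 668 W

Q = 668 W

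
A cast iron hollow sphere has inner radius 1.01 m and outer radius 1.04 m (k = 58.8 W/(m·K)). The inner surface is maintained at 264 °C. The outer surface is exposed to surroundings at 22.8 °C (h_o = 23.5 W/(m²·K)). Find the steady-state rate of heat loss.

Treat each layer as a resistance in series:
  R_cast iron = (1/1.01 − 1/1.04)/(4πk) = 0.02856/(4π·58.8) = 3.865×10^-5 K/W
  R_conv,out = 1/(4πr²h) = 1/(4π·1.04²·23.5) = 0.003131 K/W
ΣR = 3.865×10^-5 + 0.003131 = 0.003170 K/W
Q = ΔT/ΣR = (264 °C − 22.8 °C)/0.003170 = 76100 W

Q = 76100 W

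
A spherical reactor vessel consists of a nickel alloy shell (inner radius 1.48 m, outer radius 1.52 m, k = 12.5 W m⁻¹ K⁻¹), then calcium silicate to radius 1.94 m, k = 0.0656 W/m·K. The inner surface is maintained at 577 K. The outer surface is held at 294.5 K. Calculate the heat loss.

Q = 1630 W

Treat each layer as a resistance in series:
  R_nickel alloy = (1/1.48 − 1/1.52)/(4πk) = 0.01778/(4π·12.5) = 1.132×10^-4 K/W
  R_calcium silicate = (1/1.52 − 1/1.94)/(4πk) = 0.1424/(4π·0.0656) = 0.1728 K/W
ΣR = 1.132×10^-4 + 0.1728 = 0.1729 K/W
Q = ΔT/ΣR = (577 K − 294.5 K)/0.1729 = 1630 W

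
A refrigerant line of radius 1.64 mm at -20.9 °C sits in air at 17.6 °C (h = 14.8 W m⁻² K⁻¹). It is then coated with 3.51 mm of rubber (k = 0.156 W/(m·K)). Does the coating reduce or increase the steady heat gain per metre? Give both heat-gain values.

increases: 5.87 → 11.8 W/m

Critical radius for a cylinder: r_cr = k/h = 0.0105 m = 1.05 cm.
Outer radius after coating: r₂ = 0.00164 + 0.00351 = 0.00515 m.
Since r₁ < r_cr and r₂ ≤ r_cr, the coating moves toward the maximum at r_cr — heat gain rises.
Bare: R = 1/(2πr₁h) = 6.557 m·K/W; Q = 38.5/6.557 = 5.87 W/m.
Coated: R = R_cond + R_conv = 3.256 m·K/W; Q = 38.5/3.256 = 11.8 W/m.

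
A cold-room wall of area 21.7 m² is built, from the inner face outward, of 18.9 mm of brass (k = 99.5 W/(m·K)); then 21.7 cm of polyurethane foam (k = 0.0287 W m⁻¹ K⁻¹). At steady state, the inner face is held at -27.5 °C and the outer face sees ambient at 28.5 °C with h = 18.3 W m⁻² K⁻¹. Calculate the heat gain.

Resistance network (inner→outer):
  R_brass = L/(kA) = 0.0189/(99.5·21.7) = 8.753×10^-6 K/W
  R_polyurethane foam = L/(kA) = 0.217/(0.0287·21.7) = 0.3484 K/W
  R_conv,out = 1/(hA) = 1/(18.3·21.7) = 0.002518 K/W
ΣR = 8.753×10^-6 + 0.3484 + 0.002518 = 0.3509 K/W
Q = ΔT/ΣR = (-27.5 °C − 28.5 °C)/0.3509 = -160 W
(Negative Q ⇒ heat flows inward; heat gain = 160 W.)

Q = 160 W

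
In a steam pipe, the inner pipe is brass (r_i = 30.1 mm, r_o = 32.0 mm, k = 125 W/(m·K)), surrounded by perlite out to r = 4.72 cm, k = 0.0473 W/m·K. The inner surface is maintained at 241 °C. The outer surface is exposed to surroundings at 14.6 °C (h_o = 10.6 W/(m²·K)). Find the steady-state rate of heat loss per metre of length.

Q' = 139 W/m

Series thermal resistances, inner to outer:
  R'_brass = ln(0.0320/0.0301)/(2πk) = 0.06121/(2π·125) = 7.794×10^-5 m·K/W
  R'_perlite = ln(0.0472/0.0320)/(2πk) = 0.3887/(2π·0.0473) = 1.308 m·K/W
  R'_conv,out = 1/(2πr h) = 1/(2π·0.0472·10.6) = 0.3181 m·K/W
ΣR = 7.794×10^-5 + 1.308 + 0.3181 = 1.626 m·K/W
Q' = ΔT/ΣR = (241 °C − 14.6 °C)/1.626 = 139 W/m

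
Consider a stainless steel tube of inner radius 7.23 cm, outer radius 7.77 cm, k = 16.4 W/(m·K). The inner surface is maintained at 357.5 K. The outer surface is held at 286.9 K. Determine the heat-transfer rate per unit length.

Q' = 2πk·ΔT/ln(r₂/r₁) = 2π × 16.4 × 70.6 / ln(0.0777/0.0723) = 1.01×10^5 W/m

Q' = 1.01×10^5 W/m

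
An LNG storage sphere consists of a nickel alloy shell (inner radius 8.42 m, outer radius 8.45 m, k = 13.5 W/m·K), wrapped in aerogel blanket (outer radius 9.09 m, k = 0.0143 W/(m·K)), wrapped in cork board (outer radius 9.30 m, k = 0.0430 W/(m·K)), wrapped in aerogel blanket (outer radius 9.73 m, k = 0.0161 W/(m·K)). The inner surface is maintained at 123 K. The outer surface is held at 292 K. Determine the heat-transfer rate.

Q = 2.27 kW

Resistance network (inner→outer):
  R_nickel alloy = (1/8.42 − 1/8.45)/(4πk) = 4.217×10^-4/(4π·13.5) = 2.485×10^-6 K/W
  R_aerogel blanket = (1/8.45 − 1/9.09)/(4πk) = 0.008332/(4π·0.0143) = 0.04637 K/W
  R_cork board = (1/9.09 − 1/9.30)/(4πk) = 0.002484/(4π·0.0430) = 0.004597 K/W
  R_aerogel blanket = (1/9.30 − 1/9.73)/(4πk) = 0.004752/(4π·0.0161) = 0.02349 K/W
ΣR = 2.485×10^-6 + 0.04637 + 0.004597 + 0.02349 = 0.07446 K/W
Q = ΔT/ΣR = (123 K − 292 K)/0.07446 = -2270 W
(Negative Q ⇒ heat flows inward; heat gain = 2270 W.)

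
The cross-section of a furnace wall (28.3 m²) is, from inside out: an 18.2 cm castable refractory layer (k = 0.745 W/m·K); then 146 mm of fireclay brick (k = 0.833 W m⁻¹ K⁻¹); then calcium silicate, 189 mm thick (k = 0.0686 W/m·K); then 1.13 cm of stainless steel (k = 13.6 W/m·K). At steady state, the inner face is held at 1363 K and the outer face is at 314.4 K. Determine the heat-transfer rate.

Q = 9.35 kW

Treat each layer as a resistance in series:
  R_castable refractory = L/(kA) = 0.182/(0.745·28.3) = 0.008632 K/W
  R_fireclay brick = L/(kA) = 0.146/(0.833·28.3) = 0.006193 K/W
  R_calcium silicate = L/(kA) = 0.189/(0.0686·28.3) = 0.09735 K/W
  R_stainless steel = L/(kA) = 0.0113/(13.6·28.3) = 2.936×10^-5 K/W
ΣR = 0.008632 + 0.006193 + 0.09735 + 2.936×10^-5 = 0.1122 K/W
Q = ΔT/ΣR = (1363 K − 314.4 K)/0.1122 = 9350 W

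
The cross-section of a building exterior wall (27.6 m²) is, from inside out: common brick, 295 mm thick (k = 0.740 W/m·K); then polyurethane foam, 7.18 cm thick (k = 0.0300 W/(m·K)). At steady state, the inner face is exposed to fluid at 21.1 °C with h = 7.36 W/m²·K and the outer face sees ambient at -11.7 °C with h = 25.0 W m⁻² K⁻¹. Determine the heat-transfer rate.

Q = 305 W

Treat each layer as a resistance in series:
  R_conv,in = 1/(hA) = 1/(7.36·27.6) = 0.004923 K/W
  R_common brick = L/(kA) = 0.295/(0.740·27.6) = 0.01444 K/W
  R_polyurethane foam = L/(kA) = 0.0718/(0.0300·27.6) = 0.08671 K/W
  R_conv,out = 1/(hA) = 1/(25.0·27.6) = 0.001449 K/W
ΣR = 0.004923 + 0.01444 + 0.08671 + 0.001449 = 0.1075 K/W
Q = ΔT/ΣR = (21.1 °C − -11.7 °C)/0.1075 = 305 W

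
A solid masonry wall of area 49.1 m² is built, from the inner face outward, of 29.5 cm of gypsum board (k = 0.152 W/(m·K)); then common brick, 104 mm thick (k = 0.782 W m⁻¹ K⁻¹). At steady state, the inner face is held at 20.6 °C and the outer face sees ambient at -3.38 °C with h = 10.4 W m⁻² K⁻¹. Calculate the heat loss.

Q = 543 W

Series thermal resistances, inner to outer:
  R_gypsum board = L/(kA) = 0.295/(0.152·49.1) = 0.03953 K/W
  R_common brick = L/(kA) = 0.104/(0.782·49.1) = 0.002709 K/W
  R_conv,out = 1/(hA) = 1/(10.4·49.1) = 0.001958 K/W
ΣR = 0.03953 + 0.002709 + 0.001958 = 0.04420 K/W
Q = ΔT/ΣR = (20.6 °C − -3.38 °C)/0.04420 = 543 W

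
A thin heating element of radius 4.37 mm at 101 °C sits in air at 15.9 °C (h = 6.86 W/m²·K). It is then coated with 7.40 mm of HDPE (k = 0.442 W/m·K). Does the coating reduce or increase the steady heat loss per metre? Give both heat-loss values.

Critical radius for a cylinder: r_cr = k/h = 0.0644 m = 6.44 cm.
Outer radius after coating: r₂ = 0.00437 + 0.00740 = 0.01177 m.
Since r₁ < r_cr and r₂ ≤ r_cr, the coating moves toward the maximum at r_cr — heat loss rises.
Bare: R = 1/(2πr₁h) = 5.309 m·K/W; Q = 85.1/5.309 = 16.0 W/m.
Coated: R = R_cond + R_conv = 2.328 m·K/W; Q = 85.1/2.328 = 36.6 W/m.

increases: 16.0 → 36.6 W/m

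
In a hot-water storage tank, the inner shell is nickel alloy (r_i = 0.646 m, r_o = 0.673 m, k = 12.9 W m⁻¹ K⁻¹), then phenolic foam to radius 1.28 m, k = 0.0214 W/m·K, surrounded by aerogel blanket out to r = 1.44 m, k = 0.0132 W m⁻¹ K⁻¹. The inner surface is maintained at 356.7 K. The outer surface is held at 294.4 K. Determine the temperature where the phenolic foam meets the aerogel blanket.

Series thermal resistances, inner to outer:
  R_nickel alloy = (1/0.646 − 1/0.673)/(4πk) = 0.06210/(4π·12.9) = 3.831×10^-4 K/W
  R_phenolic foam = (1/0.673 − 1/1.28)/(4πk) = 0.7046/(4π·0.0214) = 2.620 K/W
  R_aerogel blanket = (1/1.28 − 1/1.44)/(4πk) = 0.08681/(4π·0.0132) = 0.5233 K/W
ΣR = 3.831×10^-4 + 2.620 + 0.5233 = 3.144 K/W
Q = ΔT/ΣR = (356.7 K − 294.4 K)/3.144 = 19.82 W
From the inner boundary to the phenolic foam/aerogel blanket interface, ΣR_partial = 2.620 K/W.
T_interface = T_in − Q·ΣR_partial = 356.7 K − (19.82)(2.620) = 304.8 K

T = 304.8 K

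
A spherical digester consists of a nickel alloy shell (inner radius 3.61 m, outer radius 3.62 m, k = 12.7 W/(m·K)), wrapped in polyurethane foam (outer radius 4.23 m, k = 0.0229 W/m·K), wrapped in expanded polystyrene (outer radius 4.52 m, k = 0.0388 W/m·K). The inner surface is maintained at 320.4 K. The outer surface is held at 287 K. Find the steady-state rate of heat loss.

Series thermal resistances, inner to outer:
  R_nickel alloy = (1/3.61 − 1/3.62)/(4πk) = 7.652×10^-4/(4π·12.7) = 4.795×10^-6 K/W
  R_polyurethane foam = (1/3.62 − 1/4.23)/(4πk) = 0.03984/(4π·0.0229) = 0.1384 K/W
  R_expanded polystyrene = (1/4.23 − 1/4.52)/(4πk) = 0.01517/(4π·0.0388) = 0.03111 K/W
ΣR = 4.795×10^-6 + 0.1384 + 0.03111 = 0.1695 K/W
Q = ΔT/ΣR = (320.4 K − 287 K)/0.1695 = 197 W

Q = 197 W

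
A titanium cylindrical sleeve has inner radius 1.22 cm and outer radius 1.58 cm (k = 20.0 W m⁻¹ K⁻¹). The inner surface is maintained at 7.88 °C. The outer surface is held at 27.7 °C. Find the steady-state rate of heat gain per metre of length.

Q' = 2πk·ΔT/ln(r₂/r₁) = 2π × 20.0 × 19.82 / ln(0.0158/0.0122) = 9630 W/m

Q' = 9.63 kW/m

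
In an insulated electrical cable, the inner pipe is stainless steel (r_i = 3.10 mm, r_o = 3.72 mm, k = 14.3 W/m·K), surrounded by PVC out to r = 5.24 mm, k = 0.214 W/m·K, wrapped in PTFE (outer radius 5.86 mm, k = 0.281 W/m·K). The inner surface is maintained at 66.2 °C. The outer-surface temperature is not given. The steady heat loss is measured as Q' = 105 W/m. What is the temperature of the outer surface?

Sum the resistances:
  R'_stainless steel = ln(0.00372/0.00310)/(2πk) = 0.1823/(2π·14.3) = 0.002029 m·K/W
  R'_PVC = ln(0.00524/0.00372)/(2πk) = 0.3426/(2π·0.214) = 0.2548 m·K/W
  R'_PTFE = ln(0.00586/0.00524)/(2πk) = 0.1118/(2π·0.281) = 0.06334 m·K/W
ΣR = 0.3202 m·K/W
ΔT = Q'·ΣR = 105 × 0.3202 = 33.62 K
Heat flows outward, so T_out = T_in − ΔT = 66.2 − 33.62 = 32.6 °C

T_out = 32.6 °C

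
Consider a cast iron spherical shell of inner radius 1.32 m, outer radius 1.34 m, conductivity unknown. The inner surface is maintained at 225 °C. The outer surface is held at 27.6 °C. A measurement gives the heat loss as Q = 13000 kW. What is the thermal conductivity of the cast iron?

k = 59.3 W/m·K

ΣR = ΔT/Q = |225 − 27.6|/1.30×10^7 = 1.518×10^-5 K/W
(1/r₁−1/r₂)/(4πk) = 1.518×10^-5 ⇒ k = 0.01131/(4π·1.518×10^-5) = 59.3 W/m·K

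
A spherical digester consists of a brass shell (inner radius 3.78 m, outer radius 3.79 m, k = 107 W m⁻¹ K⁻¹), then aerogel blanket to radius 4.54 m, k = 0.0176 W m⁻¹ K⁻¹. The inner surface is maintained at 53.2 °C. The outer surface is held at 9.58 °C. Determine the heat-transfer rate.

Q = 221 W

Treat each layer as a resistance in series:
  R_brass = (1/3.78 − 1/3.79)/(4πk) = 6.980×10^-4/(4π·107) = 5.191×10^-7 K/W
  R_aerogel blanket = (1/3.79 − 1/4.54)/(4πk) = 0.04359/(4π·0.0176) = 0.1971 K/W
ΣR = 5.191×10^-7 + 0.1971 = 0.1971 K/W
Q = ΔT/ΣR = (53.2 °C − 9.58 °C)/0.1971 = 221 W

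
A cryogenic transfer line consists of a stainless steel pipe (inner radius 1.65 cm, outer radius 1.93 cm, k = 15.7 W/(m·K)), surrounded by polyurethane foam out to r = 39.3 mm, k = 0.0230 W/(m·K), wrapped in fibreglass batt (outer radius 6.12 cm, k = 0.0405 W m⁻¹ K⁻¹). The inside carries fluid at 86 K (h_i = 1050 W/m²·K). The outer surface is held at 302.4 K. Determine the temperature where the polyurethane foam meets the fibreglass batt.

T = 245.9 K

Resistance network (inner→outer):
  R'_conv,in = 1/(2πr h) = 1/(2π·0.0165·1050) = 0.009186 m·K/W
  R'_stainless steel = ln(0.0193/0.0165)/(2πk) = 0.1567/(2π·15.7) = 0.001589 m·K/W
  R'_polyurethane foam = ln(0.0393/0.0193)/(2πk) = 0.7111/(2π·0.0230) = 4.921 m·K/W
  R'_fibreglass batt = ln(0.0612/0.0393)/(2πk) = 0.4429/(2π·0.0405) = 1.741 m·K/W
ΣR = 0.009186 + 0.001589 + 4.921 + 1.741 = 6.673 m·K/W
Q' = ΔT/ΣR = (86 K − 302.4 K)/6.673 = -32.43 W/m
From the inner boundary to the polyurethane foam/fibreglass batt interface, ΣR_partial = 4.932 m·K/W.
T_interface = T_in − Q'·ΣR_partial = 86 K − (-32.43)(4.932) = 245.9 K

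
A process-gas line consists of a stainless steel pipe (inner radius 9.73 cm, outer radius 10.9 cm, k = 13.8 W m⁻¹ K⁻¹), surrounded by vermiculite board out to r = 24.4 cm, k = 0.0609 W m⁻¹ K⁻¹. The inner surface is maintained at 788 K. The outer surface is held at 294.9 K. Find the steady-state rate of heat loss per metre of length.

Series thermal resistances, inner to outer:
  R'_stainless steel = ln(0.109/0.0973)/(2πk) = 0.1135/(2π·13.8) = 0.001310 m·K/W
  R'_vermiculite board = ln(0.244/0.109)/(2πk) = 0.8058/(2π·0.0609) = 2.106 m·K/W
ΣR = 0.001310 + 2.106 = 2.107 m·K/W
Q' = ΔT/ΣR = (788 K − 294.9 K)/2.107 = 234 W/m

Q' = 234 W/m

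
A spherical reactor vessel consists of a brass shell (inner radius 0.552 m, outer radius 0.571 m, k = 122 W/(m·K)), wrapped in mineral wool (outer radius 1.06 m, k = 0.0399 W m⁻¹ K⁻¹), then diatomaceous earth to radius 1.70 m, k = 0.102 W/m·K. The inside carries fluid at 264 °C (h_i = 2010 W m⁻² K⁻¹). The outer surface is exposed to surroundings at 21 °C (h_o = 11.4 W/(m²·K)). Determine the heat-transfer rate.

Q = 129 W

Resistance network (inner→outer):
  R_conv,in = 1/(4πr²h) = 1/(4π·0.552²·2010) = 1.299×10^-4 K/W
  R_brass = (1/0.552 − 1/0.571)/(4πk) = 0.06028/(4π·122) = 3.932×10^-5 K/W
  R_mineral wool = (1/0.571 − 1/1.06)/(4πk) = 0.8079/(4π·0.0399) = 1.611 K/W
  R_diatomaceous earth = (1/1.06 − 1/1.70)/(4πk) = 0.3552/(4π·0.102) = 0.2771 K/W
  R_conv,out = 1/(4πr²h) = 1/(4π·1.70²·11.4) = 0.002415 K/W
ΣR = 1.299×10^-4 + 3.932×10^-5 + 1.611 + 0.2771 + 0.002415 = 1.891 K/W
Q = ΔT/ΣR = (264 °C − 21 °C)/1.891 = 129 W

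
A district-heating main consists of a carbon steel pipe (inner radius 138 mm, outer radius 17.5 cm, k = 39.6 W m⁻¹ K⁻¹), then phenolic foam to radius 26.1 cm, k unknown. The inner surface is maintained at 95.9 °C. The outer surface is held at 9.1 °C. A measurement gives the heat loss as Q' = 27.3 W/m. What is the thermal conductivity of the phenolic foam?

k = 0.0200 W/m·K

ΣR = ΔT/Q' = |95.9 − 9.1|/27.3 = 3.179 m·K/W
Known resistances:
  R'_carbon steel = ln(0.175/0.138)/(2πk) = 0.2375/(2π·39.6) = 9.547×10^-4 m·K/W
R_phenolic foam = ΣR − ΣR_known = 3.179 − 9.547×10^-4 = 3.178 m·K/W
ln(r₂/r₁)/(2πk) = 3.178 ⇒ k = 0.3997/(2π·3.178) = 0.0200 W/m·K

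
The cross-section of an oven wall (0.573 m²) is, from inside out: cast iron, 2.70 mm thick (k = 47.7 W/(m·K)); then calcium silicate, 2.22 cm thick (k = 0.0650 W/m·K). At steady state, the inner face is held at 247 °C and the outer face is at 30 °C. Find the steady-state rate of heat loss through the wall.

Q = 364 W

Treat each layer as a resistance in series:
  R_cast iron = L/(kA) = 0.00270/(47.7·0.573) = 9.878×10^-5 K/W
  R_calcium silicate = L/(kA) = 0.0222/(0.0650·0.573) = 0.5961 K/W
ΣR = 9.878×10^-5 + 0.5961 = 0.5962 K/W
Q = ΔT/ΣR = (247 °C − 30 °C)/0.5962 = 364 W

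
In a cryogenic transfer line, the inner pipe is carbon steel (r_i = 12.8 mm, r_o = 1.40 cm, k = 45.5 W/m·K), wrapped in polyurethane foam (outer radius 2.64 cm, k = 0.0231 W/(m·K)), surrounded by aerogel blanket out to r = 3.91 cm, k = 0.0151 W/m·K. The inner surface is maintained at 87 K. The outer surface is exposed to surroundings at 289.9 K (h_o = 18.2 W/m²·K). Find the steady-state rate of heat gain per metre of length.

Q' = 23.2 W/m

Treat each layer as a resistance in series:
  R'_carbon steel = ln(0.0140/0.0128)/(2πk) = 0.08961/(2π·45.5) = 3.135×10^-4 m·K/W
  R'_polyurethane foam = ln(0.0264/0.0140)/(2πk) = 0.6343/(2π·0.0231) = 4.370 m·K/W
  R'_aerogel blanket = ln(0.0391/0.0264)/(2πk) = 0.3928/(2π·0.0151) = 4.140 m·K/W
  R'_conv,out = 1/(2πr h) = 1/(2π·0.0391·18.2) = 0.2237 m·K/W
ΣR = 3.135×10^-4 + 4.370 + 4.140 + 0.2237 = 8.734 m·K/W
Q' = ΔT/ΣR = (87 K − 289.9 K)/8.734 = -23.2 W/m
(Negative Q' ⇒ heat flows inward; heat gain = 23.2 W/m.)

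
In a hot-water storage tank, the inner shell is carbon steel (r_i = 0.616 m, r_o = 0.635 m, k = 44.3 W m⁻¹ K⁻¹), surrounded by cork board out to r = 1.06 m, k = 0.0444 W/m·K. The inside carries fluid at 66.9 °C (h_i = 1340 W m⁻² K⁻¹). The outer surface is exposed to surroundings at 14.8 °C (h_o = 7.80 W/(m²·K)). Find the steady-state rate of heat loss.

Q = 45.7 W

Treat each layer as a resistance in series:
  R_conv,in = 1/(4πr²h) = 1/(4π·0.616²·1340) = 1.565×10^-4 K/W
  R_carbon steel = (1/0.616 − 1/0.635)/(4πk) = 0.04857/(4π·44.3) = 8.725×10^-5 K/W
  R_cork board = (1/0.635 − 1/1.06)/(4πk) = 0.6314/(4π·0.0444) = 1.132 K/W
  R_conv,out = 1/(4πr²h) = 1/(4π·1.06²·7.80) = 0.009080 K/W
ΣR = 1.565×10^-4 + 8.725×10^-5 + 1.132 + 0.009080 = 1.141 K/W
Q = ΔT/ΣR = (66.9 °C − 14.8 °C)/1.141 = 45.7 W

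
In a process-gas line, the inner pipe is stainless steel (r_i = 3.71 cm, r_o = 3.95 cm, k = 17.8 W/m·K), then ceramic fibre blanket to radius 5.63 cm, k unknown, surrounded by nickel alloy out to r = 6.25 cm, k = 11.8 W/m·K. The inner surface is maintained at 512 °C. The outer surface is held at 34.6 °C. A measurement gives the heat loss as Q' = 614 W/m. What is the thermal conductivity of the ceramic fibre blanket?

ΣR = ΔT/Q' = |512 − 34.6|/614 = 0.7775 m·K/W
Known resistances:
  R'_stainless steel = ln(0.0395/0.0371)/(2πk) = 0.06268/(2π·17.8) = 5.605×10^-4 m·K/W
  R'_nickel alloy = ln(0.0625/0.0563)/(2πk) = 0.1045/(2π·11.8) = 0.001409 m·K/W
R_ceramic fibre blanket = ΣR − ΣR_known = 0.7775 − 0.001969 = 0.7755 m·K/W
ln(r₂/r₁)/(2πk) = 0.7755 ⇒ k = 0.3544/(2π·0.7755) = 0.0727 W/m·K

k = 0.0727 W/m·K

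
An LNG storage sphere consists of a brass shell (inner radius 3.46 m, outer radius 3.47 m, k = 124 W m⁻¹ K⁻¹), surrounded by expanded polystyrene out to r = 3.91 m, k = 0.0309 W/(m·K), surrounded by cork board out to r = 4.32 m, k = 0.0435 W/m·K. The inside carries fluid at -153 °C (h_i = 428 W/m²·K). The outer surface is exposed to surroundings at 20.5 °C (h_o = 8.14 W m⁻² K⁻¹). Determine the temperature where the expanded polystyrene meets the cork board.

Series thermal resistances, inner to outer:
  R_conv,in = 1/(4πr²h) = 1/(4π·3.46²·428) = 1.553×10^-5 K/W
  R_brass = (1/3.46 − 1/3.47)/(4πk) = 8.329×10^-4/(4π·124) = 5.345×10^-7 K/W
  R_expanded polystyrene = (1/3.47 − 1/3.91)/(4πk) = 0.03243/(4π·0.0309) = 0.08352 K/W
  R_cork board = (1/3.91 − 1/4.32)/(4πk) = 0.02427/(4π·0.0435) = 0.04440 K/W
  R_conv,out = 1/(4πr²h) = 1/(4π·4.32²·8.14) = 5.238×10^-4 K/W
ΣR = 1.553×10^-5 + 5.345×10^-7 + 0.08352 + 0.04440 + 5.238×10^-4 = 0.1285 K/W
Q = ΔT/ΣR = (-153 °C − 20.5 °C)/0.1285 = -1350 W
From the inner boundary to the expanded polystyrene/cork board interface, ΣR_partial = 0.08354 K/W.
T_interface = T_in − Q·ΣR_partial = -153 °C − (-1350)(0.08354) = -40.2 °C

T = -40.2 °C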